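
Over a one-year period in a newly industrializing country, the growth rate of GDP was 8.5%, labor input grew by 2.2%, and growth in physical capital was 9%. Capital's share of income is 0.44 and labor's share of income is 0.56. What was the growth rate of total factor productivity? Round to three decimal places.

Labor's share = 1 − 0.44 = 0.56.
Physical capital: 0.44 × 9 = 3.96 pp.
Labor input: 0.56 × 2.2 = 1.232 pp.
TFP growth = 8.5 − 5.192 = 3.308%.

3.308%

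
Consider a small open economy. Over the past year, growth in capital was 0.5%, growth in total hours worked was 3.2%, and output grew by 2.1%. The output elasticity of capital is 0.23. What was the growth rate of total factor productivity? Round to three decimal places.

Labor's share = 1 − 0.23 = 0.77.
Capital: 0.23 × 0.5 = 0.115 pp.
Total hours worked: 0.77 × 3.2 = 2.464 pp.
TFP growth = 2.1 − 2.579 = -0.479%.

-0.479%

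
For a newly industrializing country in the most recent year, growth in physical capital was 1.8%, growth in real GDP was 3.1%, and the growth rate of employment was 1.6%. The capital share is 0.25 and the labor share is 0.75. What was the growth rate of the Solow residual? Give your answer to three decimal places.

Labor's share = 1 − 0.25 = 0.75.
Physical capital: 0.25 × 1.8 = 0.45 pp.
Employment: 0.75 × 1.6 = 1.2 pp.
TFP growth = 3.1 − 1.65 = 1.45%.

The Solow residual growth was 1.450%.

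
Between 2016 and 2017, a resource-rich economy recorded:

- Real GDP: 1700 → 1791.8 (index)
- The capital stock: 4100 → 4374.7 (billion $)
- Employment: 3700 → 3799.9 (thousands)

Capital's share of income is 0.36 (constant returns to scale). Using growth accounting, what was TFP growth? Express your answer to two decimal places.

Real GDP growth = (1791.8 − 1700) / 1700 = 5.4%.
The capital stock growth = (4374.7 − 4100) / 4100 = 6.7%.
Employment growth = (3799.9 − 3700) / 3700 = 2.7%.
Labor's share = 1 − 0.36 = 0.64.
The capital stock: 0.36 × 6.7 = 2.412 pp.
Employment: 0.64 × 2.7 = 1.728 pp.
TFP growth = 5.4 − 4.14 = 1.26%.

TFP growth was 1.26%.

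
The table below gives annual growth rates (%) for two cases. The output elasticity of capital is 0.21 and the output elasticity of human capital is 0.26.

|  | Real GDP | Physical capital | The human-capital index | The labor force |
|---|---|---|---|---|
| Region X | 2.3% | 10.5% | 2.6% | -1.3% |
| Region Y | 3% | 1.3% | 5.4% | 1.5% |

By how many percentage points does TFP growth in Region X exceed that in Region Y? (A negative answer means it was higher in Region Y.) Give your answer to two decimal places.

-0.42 percentage points

Labor's share = 1 − 0.21 − 0.26 = 0.53.
Region X: TFP = 2.3 − 2.205 − 0.676 + 0.689 = 0.108%.
Region Y: TFP = 3 − 0.273 − 1.404 − 0.795 = 0.528%.
Difference = 0.108 − (0.528) = -0.42 pp.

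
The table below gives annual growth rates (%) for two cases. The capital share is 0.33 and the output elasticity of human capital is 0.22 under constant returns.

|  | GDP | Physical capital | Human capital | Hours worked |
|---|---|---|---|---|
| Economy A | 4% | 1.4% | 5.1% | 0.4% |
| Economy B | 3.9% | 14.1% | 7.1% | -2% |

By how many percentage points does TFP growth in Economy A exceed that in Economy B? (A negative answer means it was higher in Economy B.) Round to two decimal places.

Labor's share = 1 − 0.33 − 0.22 = 0.45.
Economy A: TFP = 4 − 0.462 − 1.122 − 0.18 = 2.236%.
Economy B: TFP = 3.9 − 4.653 − 1.562 + 0.9 = -1.415%.
Difference = 2.236 − (-1.415) = 3.651 pp.

3.65 percentage points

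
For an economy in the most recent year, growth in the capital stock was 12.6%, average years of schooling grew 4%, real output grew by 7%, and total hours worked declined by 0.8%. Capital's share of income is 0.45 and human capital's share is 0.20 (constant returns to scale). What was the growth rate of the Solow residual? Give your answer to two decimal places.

Labor's share = 1 − 0.45 − 0.2 = 0.35.
The capital stock: 0.45 × 12.6 = 5.67 pp.
Average years of schooling: 0.2 × 4 = 0.8 pp.
Total hours worked: 0.35 × (-0.8) = -0.28 pp.
TFP growth = 7 − 6.19 = 0.81%.

0.81%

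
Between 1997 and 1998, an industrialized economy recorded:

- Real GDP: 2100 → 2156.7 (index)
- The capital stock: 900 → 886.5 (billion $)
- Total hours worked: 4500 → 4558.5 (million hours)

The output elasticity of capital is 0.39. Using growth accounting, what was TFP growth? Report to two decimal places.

Real GDP growth = (2156.7 − 2100) / 2100 = 2.7%.
The capital stock growth = (886.5 − 900) / 900 = -1.5%.
Total hours worked growth = (4558.5 − 4500) / 4500 = 1.3%.
Labor's share = 1 − 0.39 = 0.61.
The capital stock: 0.39 × (-1.5) = -0.585 pp.
Total hours worked: 0.61 × 1.3 = 0.793 pp.
TFP growth = 2.7 − 0.208 = 2.492%.

2.49%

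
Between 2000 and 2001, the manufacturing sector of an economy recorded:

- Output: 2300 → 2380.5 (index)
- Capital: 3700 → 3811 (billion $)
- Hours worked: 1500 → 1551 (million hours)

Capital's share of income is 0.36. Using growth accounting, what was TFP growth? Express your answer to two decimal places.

TFP grew 0.24%.

Output growth = (2380.5 − 2300) / 2300 = 3.5%.
Capital growth = (3811 − 3700) / 3700 = 3%.
Hours worked growth = (1551 − 1500) / 1500 = 3.4%.
Labor's share = 1 − 0.36 = 0.64.
Capital: 0.36 × 3 = 1.08 pp.
Hours worked: 0.64 × 3.4 = 2.176 pp.
TFP growth = 3.5 − 3.256 = 0.244%.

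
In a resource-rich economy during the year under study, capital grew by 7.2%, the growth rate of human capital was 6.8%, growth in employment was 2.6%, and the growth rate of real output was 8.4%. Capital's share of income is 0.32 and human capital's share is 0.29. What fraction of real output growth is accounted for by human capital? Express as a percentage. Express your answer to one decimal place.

23.5%

Human capital contributed 0.29 × 6.8 = 1.972 pp.
Share of growth = 1.972 / 8.4 × 100 = 23.476%.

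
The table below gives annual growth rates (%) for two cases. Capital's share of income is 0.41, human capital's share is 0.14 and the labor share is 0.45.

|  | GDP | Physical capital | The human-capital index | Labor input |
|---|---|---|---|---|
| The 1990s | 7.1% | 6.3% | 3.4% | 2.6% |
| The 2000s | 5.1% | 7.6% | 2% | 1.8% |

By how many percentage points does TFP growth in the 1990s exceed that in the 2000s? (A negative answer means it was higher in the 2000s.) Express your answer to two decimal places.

Labor's share = 1 − 0.41 − 0.14 = 0.45.
The 1990s: TFP = 7.1 − 2.583 − 0.476 − 1.17 = 2.871%.
The 2000s: TFP = 5.1 − 3.116 − 0.28 − 0.81 = 0.894%.
Difference = 2.871 − (0.894) = 1.977 pp.

1.98 percentage points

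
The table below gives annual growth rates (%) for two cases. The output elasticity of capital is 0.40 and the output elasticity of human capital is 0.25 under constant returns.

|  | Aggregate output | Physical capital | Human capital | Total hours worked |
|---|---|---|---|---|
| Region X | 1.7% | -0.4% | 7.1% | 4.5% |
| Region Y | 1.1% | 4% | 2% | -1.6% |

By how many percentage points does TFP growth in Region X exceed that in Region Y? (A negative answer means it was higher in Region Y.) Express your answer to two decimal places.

-1.05 percentage points

Labor's share = 1 − 0.4 − 0.25 = 0.35.
Region X: TFP = 1.7 + 0.16 − 1.775 − 1.575 = -1.49%.
Region Y: TFP = 1.1 − 1.6 − 0.5 + 0.56 = -0.44%.
Difference = -1.49 − (-0.44) = -1.05 pp.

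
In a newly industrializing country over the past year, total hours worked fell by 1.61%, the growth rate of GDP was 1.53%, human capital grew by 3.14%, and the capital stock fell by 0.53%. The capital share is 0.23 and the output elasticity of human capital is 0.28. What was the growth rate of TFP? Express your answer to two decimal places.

Labor's share = 1 − 0.23 − 0.28 = 0.49.
The capital stock: 0.23 × (-0.53) = -0.1219 pp.
Human capital: 0.28 × 3.14 = 0.8792 pp.
Total hours worked: 0.49 × (-1.61) = -0.7889 pp.
TFP growth = 1.53 + 0.0316 = 1.5616%.

1.56%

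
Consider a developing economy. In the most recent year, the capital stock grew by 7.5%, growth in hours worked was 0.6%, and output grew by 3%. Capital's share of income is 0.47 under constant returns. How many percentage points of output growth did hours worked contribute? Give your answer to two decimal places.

Labor's share = 1 − 0.47 = 0.53.
Contribution = share × growth = 0.53 × 0.6 = 0.318 pp.

0.32 percentage points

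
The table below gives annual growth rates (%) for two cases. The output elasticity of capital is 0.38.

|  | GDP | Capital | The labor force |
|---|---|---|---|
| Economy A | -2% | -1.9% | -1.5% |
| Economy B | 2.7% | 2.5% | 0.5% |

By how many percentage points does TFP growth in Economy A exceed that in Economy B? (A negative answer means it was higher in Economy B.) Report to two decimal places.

Labor's share = 1 − 0.38 = 0.62.
Economy A: TFP = -2 + 0.722 + 0.93 = -0.348%.
Economy B: TFP = 2.7 − 0.95 − 0.31 = 1.44%.
Difference = -0.348 − (1.44) = -1.788 pp.

-1.79 percentage points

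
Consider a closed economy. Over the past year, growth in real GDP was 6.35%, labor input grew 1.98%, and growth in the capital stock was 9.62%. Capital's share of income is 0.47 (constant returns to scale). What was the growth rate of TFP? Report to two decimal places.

Labor's share = 1 − 0.47 = 0.53.
The capital stock: 0.47 × 9.62 = 4.5214 pp.
Labor input: 0.53 × 1.98 = 1.0494 pp.
TFP growth = 6.35 − 5.5708 = 0.7792%.

TFP grew 0.78%.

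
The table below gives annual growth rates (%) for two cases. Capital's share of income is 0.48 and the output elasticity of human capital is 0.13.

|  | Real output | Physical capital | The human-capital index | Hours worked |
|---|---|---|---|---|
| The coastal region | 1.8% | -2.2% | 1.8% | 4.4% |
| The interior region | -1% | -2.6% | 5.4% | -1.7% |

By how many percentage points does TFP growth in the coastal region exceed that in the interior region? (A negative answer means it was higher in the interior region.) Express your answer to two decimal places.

Labor's share = 1 − 0.48 − 0.13 = 0.39.
The coastal region: TFP = 1.8 + 1.056 − 0.234 − 1.716 = 0.906%.
The interior region: TFP = -1 + 1.248 − 0.702 + 0.663 = 0.209%.
Difference = 0.906 − (0.209) = 0.697 pp.

0.70 percentage points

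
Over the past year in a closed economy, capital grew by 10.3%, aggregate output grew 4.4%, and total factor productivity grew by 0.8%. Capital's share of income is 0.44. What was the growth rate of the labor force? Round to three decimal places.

-1.664%

Labor's share = 1 − 0.44 = 0.56.
gY = gA + 0.44×10.3 + 0.56×g.
0.56×g = 4.4 − 0.8 − 4.532 = -0.932.
g = -0.932 / 0.56 = -1.66429%.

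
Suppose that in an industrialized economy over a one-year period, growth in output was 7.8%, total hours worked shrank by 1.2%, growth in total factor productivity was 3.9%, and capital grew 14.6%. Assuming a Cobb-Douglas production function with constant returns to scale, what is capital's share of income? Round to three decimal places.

Capital's share of income is 0.323.

gY = gA + α·gK + (1−α)·gL, so gY − gA − gL = α(gK − gL).
7.8 − 3.9 + 1.2 = α × (14.6 − (-1.2)).
5.1 = 15.8 α, so α = 0.32278.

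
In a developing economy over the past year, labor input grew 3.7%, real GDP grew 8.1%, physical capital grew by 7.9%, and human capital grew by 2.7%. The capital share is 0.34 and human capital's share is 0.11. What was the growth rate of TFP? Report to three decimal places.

3.082%

Labor's share = 1 − 0.34 − 0.11 = 0.55.
Physical capital: 0.34 × 7.9 = 2.686 pp.
Human capital: 0.11 × 2.7 = 0.297 pp.
Labor input: 0.55 × 3.7 = 2.035 pp.
TFP growth = 8.1 − 5.018 = 3.082%.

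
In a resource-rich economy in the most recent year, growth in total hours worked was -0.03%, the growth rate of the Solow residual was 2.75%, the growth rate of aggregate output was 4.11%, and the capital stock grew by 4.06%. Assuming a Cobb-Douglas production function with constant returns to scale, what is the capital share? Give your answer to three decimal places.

gY = gA + α·gK + (1−α)·gL, so gY − gA − gL = α(gK − gL).
4.11 − 2.75 + 0.03 = α × (4.06 − (-0.03)).
1.39 = 4.09 α, so α = 0.33985.

α = 0.340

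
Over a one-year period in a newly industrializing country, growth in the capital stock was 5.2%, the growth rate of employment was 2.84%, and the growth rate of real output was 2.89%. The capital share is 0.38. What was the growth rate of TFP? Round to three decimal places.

Labor's share = 1 − 0.38 = 0.62.
The capital stock: 0.38 × 5.2 = 1.976 pp.
Employment: 0.62 × 2.84 = 1.7608 pp.
TFP growth = 2.89 − 3.7368 = -0.8468%.

-0.847%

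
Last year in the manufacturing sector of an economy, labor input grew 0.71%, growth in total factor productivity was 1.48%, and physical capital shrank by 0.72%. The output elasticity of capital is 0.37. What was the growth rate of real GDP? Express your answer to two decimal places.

1.66%

Labor's share = 1 − 0.37 = 0.63.
Physical capital: 0.37 × (-0.72) = -0.2664 pp.
Labor input: 0.63 × 0.71 = 0.4473 pp.
Output growth = 1.48 + 0.1809 = 1.6609%.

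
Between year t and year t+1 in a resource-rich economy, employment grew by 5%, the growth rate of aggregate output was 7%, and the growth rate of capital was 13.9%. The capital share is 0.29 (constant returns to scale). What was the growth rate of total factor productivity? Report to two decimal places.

-0.58%

Labor's share = 1 − 0.29 = 0.71.
Capital: 0.29 × 13.9 = 4.031 pp.
Employment: 0.71 × 5 = 3.55 pp.
TFP growth = 7 − 7.581 = -0.581%.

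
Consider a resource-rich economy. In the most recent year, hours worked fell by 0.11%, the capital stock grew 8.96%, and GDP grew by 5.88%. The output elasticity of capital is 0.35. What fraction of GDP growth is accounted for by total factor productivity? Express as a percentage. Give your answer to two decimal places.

Total factor productivity accounted for 47.88% of growth.

Labor's share = 1 − 0.35 = 0.65.
The capital stock: 0.35 × 8.96 = 3.136 pp.
Hours worked: 0.65 × (-0.11) = -0.0715 pp.
TFP growth = 5.88 − 3.0645 = 2.8155%.
TFP share of growth = 2.8155 / 5.88 × 100 = 47.8827%.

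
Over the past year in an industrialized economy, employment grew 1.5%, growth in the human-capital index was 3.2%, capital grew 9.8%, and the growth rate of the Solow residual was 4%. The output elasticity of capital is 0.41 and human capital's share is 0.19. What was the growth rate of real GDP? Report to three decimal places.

9.226%

Labor's share = 1 − 0.41 − 0.19 = 0.4.
Capital: 0.41 × 9.8 = 4.018 pp.
The human-capital index: 0.19 × 3.2 = 0.608 pp.
Employment: 0.4 × 1.5 = 0.6 pp.
Output growth = 4 + 5.226 = 9.226%.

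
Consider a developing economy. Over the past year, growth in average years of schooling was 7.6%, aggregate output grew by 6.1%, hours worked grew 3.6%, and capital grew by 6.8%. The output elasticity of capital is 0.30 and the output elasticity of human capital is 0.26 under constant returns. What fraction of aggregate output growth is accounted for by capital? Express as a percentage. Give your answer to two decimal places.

Capital contributed 0.3 × 6.8 = 2.04 pp.
Share of growth = 2.04 / 6.1 × 100 = 33.4426%.

Capital accounted for 33.44% of growth.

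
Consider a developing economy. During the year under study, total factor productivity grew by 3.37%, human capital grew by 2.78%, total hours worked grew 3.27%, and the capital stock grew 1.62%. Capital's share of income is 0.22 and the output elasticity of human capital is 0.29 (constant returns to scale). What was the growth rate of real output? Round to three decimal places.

6.135%

Labor's share = 1 − 0.22 − 0.29 = 0.49.
The capital stock: 0.22 × 1.62 = 0.3564 pp.
Human capital: 0.29 × 2.78 = 0.8062 pp.
Total hours worked: 0.49 × 3.27 = 1.6023 pp.
Output growth = 3.37 + 2.7649 = 6.1349%.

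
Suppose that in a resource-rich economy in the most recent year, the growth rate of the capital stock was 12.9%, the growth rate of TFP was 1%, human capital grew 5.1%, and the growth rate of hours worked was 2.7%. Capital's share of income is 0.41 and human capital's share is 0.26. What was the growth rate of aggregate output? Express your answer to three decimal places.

Labor's share = 1 − 0.41 − 0.26 = 0.33.
The capital stock: 0.41 × 12.9 = 5.289 pp.
Human capital: 0.26 × 5.1 = 1.326 pp.
Hours worked: 0.33 × 2.7 = 0.891 pp.
Output growth = 1 + 7.506 = 8.506%.

Aggregate output growth was 8.506%.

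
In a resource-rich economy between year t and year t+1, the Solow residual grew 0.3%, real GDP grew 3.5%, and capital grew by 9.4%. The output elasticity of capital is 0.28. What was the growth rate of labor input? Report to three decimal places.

Labor input grew 0.789%.

Labor's share = 1 − 0.28 = 0.72.
gY = gA + 0.28×9.4 + 0.72×g.
0.72×g = 3.5 − 0.3 − 2.632 = 0.568.
g = 0.568 / 0.72 = 0.78889%.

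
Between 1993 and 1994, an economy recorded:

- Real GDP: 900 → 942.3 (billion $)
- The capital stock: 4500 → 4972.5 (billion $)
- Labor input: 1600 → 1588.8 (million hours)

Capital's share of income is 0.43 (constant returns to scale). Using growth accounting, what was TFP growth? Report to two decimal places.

Real GDP growth = (942.3 − 900) / 900 = 4.7%.
The capital stock growth = (4972.5 − 4500) / 4500 = 10.5%.
Labor input growth = (1588.8 − 1600) / 1600 = -0.7%.
Labor's share = 1 − 0.43 = 0.57.
The capital stock: 0.43 × 10.5 = 4.515 pp.
Labor input: 0.57 × (-0.7) = -0.399 pp.
TFP growth = 4.7 − 4.116 = 0.584%.

0.58%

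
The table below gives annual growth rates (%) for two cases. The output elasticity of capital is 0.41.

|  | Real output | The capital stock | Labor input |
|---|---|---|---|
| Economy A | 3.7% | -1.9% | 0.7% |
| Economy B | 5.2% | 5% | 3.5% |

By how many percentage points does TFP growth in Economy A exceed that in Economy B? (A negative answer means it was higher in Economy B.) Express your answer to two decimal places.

Labor's share = 1 − 0.41 = 0.59.
Economy A: TFP = 3.7 + 0.779 − 0.413 = 4.066%.
Economy B: TFP = 5.2 − 2.05 − 2.065 = 1.085%.
Difference = 4.066 − (1.085) = 2.981 pp.

2.98 percentage points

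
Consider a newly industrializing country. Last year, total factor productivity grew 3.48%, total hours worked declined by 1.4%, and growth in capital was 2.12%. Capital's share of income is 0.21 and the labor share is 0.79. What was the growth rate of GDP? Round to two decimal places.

2.82%

Labor's share = 1 − 0.21 = 0.79.
Capital: 0.21 × 2.12 = 0.4452 pp.
Total hours worked: 0.79 × (-1.4) = -1.106 pp.
Output growth = 3.48 + (-0.6608) = 2.8192%.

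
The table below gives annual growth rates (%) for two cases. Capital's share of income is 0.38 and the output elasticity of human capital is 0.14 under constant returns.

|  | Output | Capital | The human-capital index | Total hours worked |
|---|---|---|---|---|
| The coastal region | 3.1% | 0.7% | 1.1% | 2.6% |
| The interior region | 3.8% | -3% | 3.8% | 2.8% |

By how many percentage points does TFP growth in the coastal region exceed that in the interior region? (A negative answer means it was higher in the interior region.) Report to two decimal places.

Labor's share = 1 − 0.38 − 0.14 = 0.48.
The coastal region: TFP = 3.1 − 0.266 − 0.154 − 1.248 = 1.432%.
The interior region: TFP = 3.8 + 1.14 − 0.532 − 1.344 = 3.064%.
Difference = 1.432 − (3.064) = -1.632 pp.

-1.63 percentage points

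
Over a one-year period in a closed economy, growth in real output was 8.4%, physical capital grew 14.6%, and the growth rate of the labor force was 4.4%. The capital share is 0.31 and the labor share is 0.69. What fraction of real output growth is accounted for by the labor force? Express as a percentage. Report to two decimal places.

Labor's share = 1 − 0.31 = 0.69.
The labor force contributed 0.69 × 4.4 = 3.036 pp.
Share of growth = 3.036 / 8.4 × 100 = 36.1429%.

The labor force accounted for 36.14% of growth.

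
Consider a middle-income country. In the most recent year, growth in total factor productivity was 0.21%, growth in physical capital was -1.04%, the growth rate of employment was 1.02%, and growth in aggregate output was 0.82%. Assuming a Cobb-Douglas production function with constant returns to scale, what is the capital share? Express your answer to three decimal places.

gY = gA + α·gK + (1−α)·gL, so gY − gA − gL = α(gK − gL).
0.82 − 0.21 − 1.02 = α × (-1.04 − 1.02).
-0.41 = -2.06 α, so α = 0.19903.

0.199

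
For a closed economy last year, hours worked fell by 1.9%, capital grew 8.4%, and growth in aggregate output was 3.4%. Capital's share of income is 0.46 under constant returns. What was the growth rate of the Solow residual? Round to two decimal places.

Labor's share = 1 − 0.46 = 0.54.
Capital: 0.46 × 8.4 = 3.864 pp.
Hours worked: 0.54 × (-1.9) = -1.026 pp.
TFP growth = 3.4 − 2.838 = 0.562%.

The Solow residual grew 0.56%.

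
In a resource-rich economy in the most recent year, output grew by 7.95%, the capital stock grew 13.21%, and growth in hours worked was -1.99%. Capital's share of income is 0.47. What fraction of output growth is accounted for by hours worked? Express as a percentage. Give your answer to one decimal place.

Labor's share = 1 − 0.47 = 0.53.
Hours worked contributed 0.53 × (-1.99) = -1.0547 pp.
Share of growth = -1.0547 / 7.95 × 100 = -13.267%.

Hours worked accounted for -13.3% of growth.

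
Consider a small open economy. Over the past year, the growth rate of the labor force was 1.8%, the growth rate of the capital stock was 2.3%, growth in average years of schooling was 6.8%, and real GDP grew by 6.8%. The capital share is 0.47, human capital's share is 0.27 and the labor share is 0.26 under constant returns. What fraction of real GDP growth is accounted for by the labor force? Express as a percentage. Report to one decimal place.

Labor's share = 1 − 0.47 − 0.27 = 0.26.
The labor force contributed 0.26 × 1.8 = 0.468 pp.
Share of growth = 0.468 / 6.8 × 100 = 6.882%.

6.9%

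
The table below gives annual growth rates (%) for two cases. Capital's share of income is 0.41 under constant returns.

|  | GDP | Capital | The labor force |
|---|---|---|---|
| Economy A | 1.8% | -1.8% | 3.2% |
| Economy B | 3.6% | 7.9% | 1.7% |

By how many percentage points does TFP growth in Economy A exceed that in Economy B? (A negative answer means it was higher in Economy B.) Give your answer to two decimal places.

1.29 percentage points

Labor's share = 1 − 0.41 = 0.59.
Economy A: TFP = 1.8 + 0.738 − 1.888 = 0.65%.
Economy B: TFP = 3.6 − 3.239 − 1.003 = -0.642%.
Difference = 0.65 − (-0.642) = 1.292 pp.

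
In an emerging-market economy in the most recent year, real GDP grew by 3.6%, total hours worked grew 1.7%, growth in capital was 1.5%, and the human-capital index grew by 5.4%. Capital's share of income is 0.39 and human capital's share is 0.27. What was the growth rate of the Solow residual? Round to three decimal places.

Labor's share = 1 − 0.39 − 0.27 = 0.34.
Capital: 0.39 × 1.5 = 0.585 pp.
The human-capital index: 0.27 × 5.4 = 1.458 pp.
Total hours worked: 0.34 × 1.7 = 0.578 pp.
TFP growth = 3.6 − 2.621 = 0.979%.

0.979%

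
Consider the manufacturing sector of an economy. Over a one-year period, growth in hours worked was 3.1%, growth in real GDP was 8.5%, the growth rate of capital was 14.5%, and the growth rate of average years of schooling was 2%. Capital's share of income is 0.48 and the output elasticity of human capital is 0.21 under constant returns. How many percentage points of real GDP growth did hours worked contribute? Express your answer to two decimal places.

Labor's share = 1 − 0.48 − 0.21 = 0.31.
Contribution = share × growth = 0.31 × 3.1 = 0.961 pp.

0.96 pp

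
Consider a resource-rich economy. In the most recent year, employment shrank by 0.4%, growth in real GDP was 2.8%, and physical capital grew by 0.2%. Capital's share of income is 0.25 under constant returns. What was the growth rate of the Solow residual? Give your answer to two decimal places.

3.05%

Labor's share = 1 − 0.25 = 0.75.
Physical capital: 0.25 × 0.2 = 0.05 pp.
Employment: 0.75 × (-0.4) = -0.3 pp.
TFP growth = 2.8 + 0.25 = 3.05%.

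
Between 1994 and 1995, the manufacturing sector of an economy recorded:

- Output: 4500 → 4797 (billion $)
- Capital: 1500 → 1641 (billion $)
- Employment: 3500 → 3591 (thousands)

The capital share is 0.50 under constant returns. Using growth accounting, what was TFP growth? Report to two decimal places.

Output growth = (4797 − 4500) / 4500 = 6.6%.
Capital growth = (1641 − 1500) / 1500 = 9.4%.
Employment growth = (3591 − 3500) / 3500 = 2.6%.
Labor's share = 1 − 0.5 = 0.5.
Capital: 0.5 × 9.4 = 4.7 pp.
Employment: 0.5 × 2.6 = 1.3 pp.
TFP growth = 6.6 − 6 = 0.6%.

0.60%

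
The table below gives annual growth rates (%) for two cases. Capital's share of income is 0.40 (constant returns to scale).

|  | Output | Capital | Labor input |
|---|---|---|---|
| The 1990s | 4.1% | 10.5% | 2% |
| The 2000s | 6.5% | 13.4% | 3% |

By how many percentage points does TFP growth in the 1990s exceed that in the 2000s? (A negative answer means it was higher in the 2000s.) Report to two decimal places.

-0.64 percentage points

Labor's share = 1 − 0.4 = 0.6.
The 1990s: TFP = 4.1 − 4.2 − 1.2 = -1.3%.
The 2000s: TFP = 6.5 − 5.36 − 1.8 = -0.66%.
Difference = -1.3 − (-0.66) = -0.64 pp.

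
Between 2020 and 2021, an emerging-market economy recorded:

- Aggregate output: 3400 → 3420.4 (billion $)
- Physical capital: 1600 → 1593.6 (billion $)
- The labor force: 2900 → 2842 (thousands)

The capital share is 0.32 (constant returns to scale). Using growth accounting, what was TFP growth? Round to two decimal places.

Aggregate output growth = (3420.4 − 3400) / 3400 = 0.6%.
Physical capital growth = (1593.6 − 1600) / 1600 = -0.4%.
The labor force growth = (2842 − 2900) / 2900 = -2%.
Labor's share = 1 − 0.32 = 0.68.
Physical capital: 0.32 × (-0.4) = -0.128 pp.
The labor force: 0.68 × (-2) = -1.36 pp.
TFP growth = 0.6 + 1.488 = 2.088%.

2.09%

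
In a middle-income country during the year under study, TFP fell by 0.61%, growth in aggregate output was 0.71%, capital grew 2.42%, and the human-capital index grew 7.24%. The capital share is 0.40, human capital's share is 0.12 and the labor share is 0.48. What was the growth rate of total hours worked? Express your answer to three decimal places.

Labor's share = 1 − 0.4 − 0.12 = 0.48.
gY = gA + 0.4×2.42 + 0.12×7.24 + 0.48×g.
0.48×g = 0.71 + 0.61 − 1.8368 = -0.5168.
g = -0.5168 / 0.48 = -1.07667%.

-1.077%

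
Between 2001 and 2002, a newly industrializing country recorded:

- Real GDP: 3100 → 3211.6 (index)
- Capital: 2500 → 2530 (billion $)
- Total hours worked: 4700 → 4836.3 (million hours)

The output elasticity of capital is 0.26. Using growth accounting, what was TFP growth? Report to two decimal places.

1.14%

Real GDP growth = (3211.6 − 3100) / 3100 = 3.6%.
Capital growth = (2530 − 2500) / 2500 = 1.2%.
Total hours worked growth = (4836.3 − 4700) / 4700 = 2.9%.
Labor's share = 1 − 0.26 = 0.74.
Capital: 0.26 × 1.2 = 0.312 pp.
Total hours worked: 0.74 × 2.9 = 2.146 pp.
TFP growth = 3.6 − 2.458 = 1.142%.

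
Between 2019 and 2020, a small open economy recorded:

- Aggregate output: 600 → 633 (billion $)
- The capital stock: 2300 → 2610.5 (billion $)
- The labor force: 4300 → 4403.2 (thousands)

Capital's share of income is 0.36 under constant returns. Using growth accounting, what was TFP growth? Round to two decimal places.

Aggregate output growth = (633 − 600) / 600 = 5.5%.
The capital stock growth = (2610.5 − 2300) / 2300 = 13.5%.
The labor force growth = (4403.2 − 4300) / 4300 = 2.4%.
Labor's share = 1 − 0.36 = 0.64.
The capital stock: 0.36 × 13.5 = 4.86 pp.
The labor force: 0.64 × 2.4 = 1.536 pp.
TFP growth = 5.5 − 6.396 = -0.896%.

-0.90%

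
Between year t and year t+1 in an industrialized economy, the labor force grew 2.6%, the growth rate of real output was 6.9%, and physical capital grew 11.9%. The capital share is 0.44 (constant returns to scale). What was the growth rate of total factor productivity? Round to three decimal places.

Labor's share = 1 − 0.44 = 0.56.
Physical capital: 0.44 × 11.9 = 5.236 pp.
The labor force: 0.56 × 2.6 = 1.456 pp.
TFP growth = 6.9 − 6.692 = 0.208%.

0.208%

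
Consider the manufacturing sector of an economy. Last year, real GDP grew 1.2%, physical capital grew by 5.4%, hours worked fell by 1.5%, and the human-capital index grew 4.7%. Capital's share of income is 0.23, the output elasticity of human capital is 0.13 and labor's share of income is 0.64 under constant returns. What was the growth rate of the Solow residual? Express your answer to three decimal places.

Labor's share = 1 − 0.23 − 0.13 = 0.64.
Physical capital: 0.23 × 5.4 = 1.242 pp.
The human-capital index: 0.13 × 4.7 = 0.611 pp.
Hours worked: 0.64 × (-1.5) = -0.96 pp.
TFP growth = 1.2 − 0.893 = 0.307%.

0.307%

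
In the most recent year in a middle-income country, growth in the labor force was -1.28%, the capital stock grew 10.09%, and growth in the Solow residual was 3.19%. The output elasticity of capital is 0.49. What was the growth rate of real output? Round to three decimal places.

Real output growth was 7.481%.

Labor's share = 1 − 0.49 = 0.51.
The capital stock: 0.49 × 10.09 = 4.9441 pp.
The labor force: 0.51 × (-1.28) = -0.6528 pp.
Output growth = 3.19 + 4.2913 = 7.4813%.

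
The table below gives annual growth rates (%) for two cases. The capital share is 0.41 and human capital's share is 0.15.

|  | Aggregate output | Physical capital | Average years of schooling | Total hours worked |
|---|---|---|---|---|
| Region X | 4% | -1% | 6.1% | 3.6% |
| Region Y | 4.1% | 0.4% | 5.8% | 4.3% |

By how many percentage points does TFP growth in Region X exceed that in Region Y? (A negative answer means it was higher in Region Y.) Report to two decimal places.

0.74 percentage points

Labor's share = 1 − 0.41 − 0.15 = 0.44.
Region X: TFP = 4 + 0.41 − 0.915 − 1.584 = 1.911%.
Region Y: TFP = 4.1 − 0.164 − 0.87 − 1.892 = 1.174%.
Difference = 1.911 − (1.174) = 0.737 pp.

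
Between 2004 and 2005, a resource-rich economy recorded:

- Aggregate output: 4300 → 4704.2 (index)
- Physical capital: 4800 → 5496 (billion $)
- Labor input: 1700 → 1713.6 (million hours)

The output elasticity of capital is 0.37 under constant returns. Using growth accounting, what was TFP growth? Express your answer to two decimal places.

TFP growth was 3.53%.

Aggregate output growth = (4704.2 − 4300) / 4300 = 9.4%.
Physical capital growth = (5496 − 4800) / 4800 = 14.5%.
Labor input growth = (1713.6 − 1700) / 1700 = 0.8%.
Labor's share = 1 − 0.37 = 0.63.
Physical capital: 0.37 × 14.5 = 5.365 pp.
Labor input: 0.63 × 0.8 = 0.504 pp.
TFP growth = 9.4 − 5.869 = 3.531%.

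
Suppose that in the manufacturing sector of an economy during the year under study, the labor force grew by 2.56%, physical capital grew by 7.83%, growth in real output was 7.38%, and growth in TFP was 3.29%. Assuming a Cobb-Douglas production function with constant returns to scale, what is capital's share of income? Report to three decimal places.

0.290

gY = gA + α·gK + (1−α)·gL, so gY − gA − gL = α(gK − gL).
7.38 − 3.29 − 2.56 = α × (7.83 − 2.56).
1.53 = 5.27 α, so α = 0.29032.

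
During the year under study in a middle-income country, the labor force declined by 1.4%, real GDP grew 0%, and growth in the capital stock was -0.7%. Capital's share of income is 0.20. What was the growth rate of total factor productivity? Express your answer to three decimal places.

Labor's share = 1 − 0.2 = 0.8.
The capital stock: 0.2 × (-0.7) = -0.14 pp.
The labor force: 0.8 × (-1.4) = -1.12 pp.
TFP growth = 0 + 1.26 = 1.26%.

Total factor productivity growth was 1.260%.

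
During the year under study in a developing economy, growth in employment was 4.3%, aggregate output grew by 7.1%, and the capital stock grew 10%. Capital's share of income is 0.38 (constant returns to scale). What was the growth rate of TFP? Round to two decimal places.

TFP growth was 0.63%.

Labor's share = 1 − 0.38 = 0.62.
The capital stock: 0.38 × 10 = 3.8 pp.
Employment: 0.62 × 4.3 = 2.666 pp.
TFP growth = 7.1 − 6.466 = 0.634%.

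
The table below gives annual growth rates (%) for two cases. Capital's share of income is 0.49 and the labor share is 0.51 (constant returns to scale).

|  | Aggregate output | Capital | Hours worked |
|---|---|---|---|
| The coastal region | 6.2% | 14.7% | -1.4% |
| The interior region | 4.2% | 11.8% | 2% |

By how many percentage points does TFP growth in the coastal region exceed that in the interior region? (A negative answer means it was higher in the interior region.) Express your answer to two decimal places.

Labor's share = 1 − 0.49 = 0.51.
The coastal region: TFP = 6.2 − 7.203 + 0.714 = -0.289%.
The interior region: TFP = 4.2 − 5.782 − 1.02 = -2.602%.
Difference = -0.289 − (-2.602) = 2.313 pp.

2.31 percentage points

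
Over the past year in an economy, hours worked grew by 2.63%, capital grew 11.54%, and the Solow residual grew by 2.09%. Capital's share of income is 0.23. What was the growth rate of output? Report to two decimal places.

Labor's share = 1 − 0.23 = 0.77.
Capital: 0.23 × 11.54 = 2.6542 pp.
Hours worked: 0.77 × 2.63 = 2.0251 pp.
Output growth = 2.09 + 4.6793 = 6.7693%.

Output grew 6.77%.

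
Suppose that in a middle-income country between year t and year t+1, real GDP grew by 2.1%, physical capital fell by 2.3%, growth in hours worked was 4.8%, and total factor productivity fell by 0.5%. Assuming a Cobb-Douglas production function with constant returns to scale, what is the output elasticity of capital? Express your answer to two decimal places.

α = 0.31

gY = gA + α·gK + (1−α)·gL, so gY − gA − gL = α(gK − gL).
2.1 + 0.5 − 4.8 = α × (-2.3 − 4.8).
-2.2 = -7.1 α, so α = 0.3099.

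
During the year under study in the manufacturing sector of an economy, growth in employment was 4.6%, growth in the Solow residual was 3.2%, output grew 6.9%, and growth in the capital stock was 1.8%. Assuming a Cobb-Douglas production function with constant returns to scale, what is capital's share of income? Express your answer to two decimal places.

0.32

gY = gA + α·gK + (1−α)·gL, so gY − gA − gL = α(gK − gL).
6.9 − 3.2 − 4.6 = α × (1.8 − 4.6).
-0.9 = -2.8 α, so α = 0.3214.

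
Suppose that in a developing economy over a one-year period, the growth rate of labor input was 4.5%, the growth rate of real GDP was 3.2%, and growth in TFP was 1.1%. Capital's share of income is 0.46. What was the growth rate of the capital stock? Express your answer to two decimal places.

-0.72%

Labor's share = 1 − 0.46 = 0.54.
gY = gA + 0.54×4.5 + 0.46×g.
0.46×g = 3.2 − 1.1 − 2.43 = -0.33.
g = -0.33 / 0.46 = -0.7174%.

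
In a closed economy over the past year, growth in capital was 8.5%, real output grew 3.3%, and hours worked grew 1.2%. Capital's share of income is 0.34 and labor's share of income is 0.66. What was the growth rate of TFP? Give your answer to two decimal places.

Labor's share = 1 − 0.34 = 0.66.
Capital: 0.34 × 8.5 = 2.89 pp.
Hours worked: 0.66 × 1.2 = 0.792 pp.
TFP growth = 3.3 − 3.682 = -0.382%.

-0.38%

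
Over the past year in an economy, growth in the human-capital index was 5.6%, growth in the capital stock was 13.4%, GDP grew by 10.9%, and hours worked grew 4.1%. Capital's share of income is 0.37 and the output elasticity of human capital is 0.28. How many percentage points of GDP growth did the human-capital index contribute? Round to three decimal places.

Contribution = share × growth = 0.28 × 5.6 = 1.568 pp.

1.568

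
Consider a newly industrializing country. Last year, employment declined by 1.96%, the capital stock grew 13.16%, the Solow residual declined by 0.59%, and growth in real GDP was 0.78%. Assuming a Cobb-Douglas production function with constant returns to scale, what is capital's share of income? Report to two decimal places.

Capital's share of income is 0.22.

gY = gA + α·gK + (1−α)·gL, so gY − gA − gL = α(gK − gL).
0.78 + 0.59 + 1.96 = α × (13.16 − (-1.96)).
3.33 = 15.12 α, so α = 0.2202.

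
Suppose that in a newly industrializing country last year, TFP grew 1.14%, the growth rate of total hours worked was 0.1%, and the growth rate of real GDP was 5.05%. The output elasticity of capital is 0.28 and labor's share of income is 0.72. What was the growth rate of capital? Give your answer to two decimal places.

Labor's share = 1 − 0.28 = 0.72.
gY = gA + 0.72×0.1 + 0.28×g.
0.28×g = 5.05 − 1.14 − 0.072 = 3.838.
g = 3.838 / 0.28 = 13.7071%.

13.71%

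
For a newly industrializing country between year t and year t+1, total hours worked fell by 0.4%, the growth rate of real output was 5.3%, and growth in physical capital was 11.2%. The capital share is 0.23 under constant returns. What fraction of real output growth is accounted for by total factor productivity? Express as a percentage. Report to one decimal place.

Labor's share = 1 − 0.23 = 0.77.
Physical capital: 0.23 × 11.2 = 2.576 pp.
Total hours worked: 0.77 × (-0.4) = -0.308 pp.
TFP growth = 5.3 − 2.268 = 3.032%.
TFP share of growth = 3.032 / 5.3 × 100 = 57.208%.

57.2%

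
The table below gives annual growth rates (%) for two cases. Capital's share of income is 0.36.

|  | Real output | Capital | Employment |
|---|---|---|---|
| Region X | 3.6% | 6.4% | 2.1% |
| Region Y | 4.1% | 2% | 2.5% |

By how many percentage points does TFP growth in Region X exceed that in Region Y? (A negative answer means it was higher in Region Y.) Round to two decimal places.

Labor's share = 1 − 0.36 = 0.64.
Region X: TFP = 3.6 − 2.304 − 1.344 = -0.048%.
Region Y: TFP = 4.1 − 0.72 − 1.6 = 1.78%.
Difference = -0.048 − (1.78) = -1.828 pp.

-1.83 percentage points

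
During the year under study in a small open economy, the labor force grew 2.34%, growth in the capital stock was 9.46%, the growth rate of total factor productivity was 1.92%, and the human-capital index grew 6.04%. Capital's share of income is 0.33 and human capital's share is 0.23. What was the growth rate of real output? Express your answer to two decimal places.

7.46%

Labor's share = 1 − 0.33 − 0.23 = 0.44.
The capital stock: 0.33 × 9.46 = 3.1218 pp.
The human-capital index: 0.23 × 6.04 = 1.3892 pp.
The labor force: 0.44 × 2.34 = 1.0296 pp.
Output growth = 1.92 + 5.5406 = 7.4606%.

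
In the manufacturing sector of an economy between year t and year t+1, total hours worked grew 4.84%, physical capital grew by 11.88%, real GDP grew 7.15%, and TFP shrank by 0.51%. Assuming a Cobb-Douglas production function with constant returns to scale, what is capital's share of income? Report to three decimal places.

gY = gA + α·gK + (1−α)·gL, so gY − gA − gL = α(gK − gL).
7.15 + 0.51 − 4.84 = α × (11.88 − 4.84).
2.82 = 7.04 α, so α = 0.40057.

α = 0.401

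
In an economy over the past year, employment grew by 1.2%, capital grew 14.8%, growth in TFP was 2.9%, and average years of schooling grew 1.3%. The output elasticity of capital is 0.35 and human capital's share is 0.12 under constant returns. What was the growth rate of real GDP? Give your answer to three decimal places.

8.872%

Labor's share = 1 − 0.35 − 0.12 = 0.53.
Capital: 0.35 × 14.8 = 5.18 pp.
Average years of schooling: 0.12 × 1.3 = 0.156 pp.
Employment: 0.53 × 1.2 = 0.636 pp.
Output growth = 2.9 + 5.972 = 8.872%.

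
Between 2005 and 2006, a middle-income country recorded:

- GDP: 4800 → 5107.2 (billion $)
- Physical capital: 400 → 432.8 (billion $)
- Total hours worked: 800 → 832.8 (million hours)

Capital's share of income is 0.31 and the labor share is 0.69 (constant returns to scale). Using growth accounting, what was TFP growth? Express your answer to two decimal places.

GDP growth = (5107.2 − 4800) / 4800 = 6.4%.
Physical capital growth = (432.8 − 400) / 400 = 8.2%.
Total hours worked growth = (832.8 − 800) / 800 = 4.1%.
Labor's share = 1 − 0.31 = 0.69.
Physical capital: 0.31 × 8.2 = 2.542 pp.
Total hours worked: 0.69 × 4.1 = 2.829 pp.
TFP growth = 6.4 − 5.371 = 1.029%.

TFP growth was 1.03%.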